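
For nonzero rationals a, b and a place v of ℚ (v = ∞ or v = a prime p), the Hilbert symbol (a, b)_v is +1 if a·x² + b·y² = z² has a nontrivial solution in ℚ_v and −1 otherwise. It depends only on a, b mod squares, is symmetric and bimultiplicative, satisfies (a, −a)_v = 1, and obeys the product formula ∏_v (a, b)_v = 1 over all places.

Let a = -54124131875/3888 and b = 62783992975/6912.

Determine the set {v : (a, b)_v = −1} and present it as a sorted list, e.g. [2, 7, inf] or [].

[3, 37]

Mod squares: a ≡ -2553, b ≡ 74037. Check v ∈ {∞, 2, 3, 5, 11, 23, 29, 37}.
v=11: a=11^2·(≡8), b=11^2·(≡6) mod 11; (8|11)=-1, (6|11)=-1; (−1)^{2·2·5}·(-1)^2·(-1)^2 = +1.
v=29: a=29^2·(≡6), b=29^3·(≡9) mod 29; (6|29)=+1, (9|29)=+1; (−1)^{2·3·14}·(+1)^3·(+1)^2 = +1.
v=3: a=3^-5·(≡1), b=3^-3·(≡1) mod 3; (1|3)=+1, (1|3)=+1; (−1)^{-5·-3·1}·(+1)^-3·(+1)^-5 = -1.
v=23: a=23^1·(≡2), b=23^1·(≡11) mod 23; (2|23)=+1, (11|23)=-1; (−1)^{1·1·11}·(+1)^1·(-1)^1 = +1.
v=∞: -2553 < 0 and 74037 > 0  ⇒  (a,b)_∞ = +1.
v=2: v_2(a)=-4, v_2(b)=-8; units ≡ 7, 5 (mod 8); ε·ε+αω+βω = 1·0+-4·1+-8·0 ≡ 0  ⇒  (a,b)_2 = +1.
v=37: a=37^1·(≡29), b=37^1·(≡3) mod 37; (29|37)=-1, (3|37)=+1; (−1)^{1·1·18}·(-1)^1·(+1)^1 = -1.
v=5: a=5^4·(≡3), b=5^2·(≡2) mod 5; (3|5)=-1, (2|5)=-1; (−1)^{4·2·2}·(-1)^2·(-1)^4 = +1.
(-2553, 74037 / ℚ) ramifies at {3, 37}: a division algebra.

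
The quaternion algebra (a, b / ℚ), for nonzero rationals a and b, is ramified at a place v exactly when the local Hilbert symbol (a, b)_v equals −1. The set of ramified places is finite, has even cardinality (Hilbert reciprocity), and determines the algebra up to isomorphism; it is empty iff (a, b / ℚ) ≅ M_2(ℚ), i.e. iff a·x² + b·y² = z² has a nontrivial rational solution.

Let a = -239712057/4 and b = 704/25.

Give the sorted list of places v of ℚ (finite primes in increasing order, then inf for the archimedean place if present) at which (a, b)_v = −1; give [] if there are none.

(a, b) ≡ (-26634673, 11) mod (ℚ^×)²; places V = {2, 3, 5, 11, 13, 29, 31, 43, 53, ∞}.
(a,b)_2: α=-2, β=6; u≡7, v≡3 (mod 8); ε(u)ε(v)=1·1, αω(v)=-2·1, βω(u)=6·0; sum ≡ 1  ⇒  -1.
(a,b)_13: α=1, u≡8; β=0, v≡11 (mod 13); (8|13)=-1, (11|13)=-1; sign (−1)^0·-1^0·-1^1 = -1.
(a,b)_5: α=0, u≡2; β=-2, v≡4 (mod 5); (2|5)=-1, (4|5)=+1; sign (−1)^0·-1^-2·+1^0 = +1.
(a,b)_11: α=0, u≡5; β=1, v≡3 (mod 11); (5|11)=+1, (3|11)=+1; sign (−1)^0·+1^1·+1^0 = +1.
(a,b)_29: α=1, u≡6; β=0, v≡27 (mod 29); (6|29)=+1, (27|29)=-1; sign (−1)^0·+1^0·-1^1 = -1.
(a,b)_53: α=1, u≡51; β=0, v≡43 (mod 53); (51|53)=-1, (43|53)=+1; sign (−1)^0·-1^0·+1^1 = +1.
(a,b)_31: α=1, u≡6; β=0, v≡17 (mod 31); (6|31)=-1, (17|31)=-1; sign (−1)^0·-1^0·-1^1 = -1.
(a,b)_3: α=2, u≡2; β=0, v≡2 (mod 3); (2|3)=-1, (2|3)=-1; sign (−1)^0·-1^0·-1^2 = +1.
(a,b)_43: α=1, u≡9; β=0, v≡23 (mod 43); (9|43)=+1, (23|43)=+1; sign (−1)^0·+1^0·+1^1 = +1.
(a,b)_∞: sgn(-26634673)=−, sgn(11)=+, so +1.
|Ram(-26634673, 11)| = 4, even; anisotropic at {2, 13, 29, 31}.

[2, 13, 29, 31]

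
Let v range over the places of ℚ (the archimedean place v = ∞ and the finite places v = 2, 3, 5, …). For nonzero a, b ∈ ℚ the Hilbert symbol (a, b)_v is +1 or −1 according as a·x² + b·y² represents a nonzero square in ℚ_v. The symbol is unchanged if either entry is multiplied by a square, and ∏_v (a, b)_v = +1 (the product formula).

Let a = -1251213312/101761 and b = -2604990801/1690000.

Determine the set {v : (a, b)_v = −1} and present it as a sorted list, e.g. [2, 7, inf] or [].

[2, 3, 29, 37, 41, inf]

Mod squares: a ≡ -4773, b ≡ -24969. Check v ∈ {∞, 2, 3, 5, 7, 11, 13, 17, 19, 29, 37, 41, 43}.
v=11: a=11^-2·(≡5), b=11^0·(≡4) mod 11; (5|11)=+1, (4|11)=+1; (−1)^{-2·0·5}·(+1)^0·(+1)^-2 = +1.
v=7: a=7^0·(≡4), b=7^1·(≡6) mod 7; (4|7)=+1, (6|7)=-1; (−1)^{0·1·3}·(+1)^1·(-1)^0 = +1.
v=5: a=5^0·(≡3), b=5^-4·(≡1) mod 5; (3|5)=-1, (1|5)=+1; (−1)^{0·-4·2}·(-1)^-4·(+1)^0 = +1.
v=3: a=3^1·(≡2), b=3^1·(≡2) mod 3; (2|3)=-1, (2|3)=-1; (−1)^{1·1·1}·(-1)^1·(-1)^1 = -1.
v=13: a=13^0·(≡8), b=13^-2·(≡1) mod 13; (8|13)=-1, (1|13)=+1; (−1)^{0·-2·6}·(-1)^-2·(+1)^0 = +1.
v=∞: -4773 < 0 and -24969 < 0  ⇒  (a,b)_∞ = -1.
v=37: a=37^1·(≡5), b=37^0·(≡24) mod 37; (5|37)=-1, (24|37)=-1; (−1)^{1·0·18}·(-1)^0·(-1)^1 = -1.
v=43: a=43^1·(≡20), b=43^0·(≡11) mod 43; (20|43)=-1, (11|43)=+1; (−1)^{1·0·21}·(-1)^0·(+1)^1 = +1.
v=17: a=17^0·(≡1), b=17^2·(≡13) mod 17; (1|17)=+1, (13|17)=+1; (−1)^{0·2·8}·(+1)^2·(+1)^0 = +1.
v=29: a=29^-2·(≡8), b=29^1·(≡22) mod 29; (8|29)=-1, (22|29)=+1; (−1)^{-2·1·14}·(-1)^1·(+1)^-2 = -1.
v=2: v_2(a)=18, v_2(b)=-4; units ≡ 3, 7 (mod 8); ε·ε+αω+βω = 1·1+18·0+-4·1 ≡ 1  ⇒  (a,b)_2 = -1.
v=19: a=19^0·(≡14), b=19^2·(≡1) mod 19; (14|19)=-1, (1|19)=+1; (−1)^{0·2·9}·(-1)^2·(+1)^0 = +1.
v=41: a=41^0·(≡35), b=41^1·(≡13) mod 41; (35|41)=-1, (13|41)=-1; (−1)^{0·1·20}·(-1)^1·(-1)^0 = -1.
(-4773, -24969 / ℚ) ramifies at {2, 3, 29, 37, 41, ∞}: a division algebra.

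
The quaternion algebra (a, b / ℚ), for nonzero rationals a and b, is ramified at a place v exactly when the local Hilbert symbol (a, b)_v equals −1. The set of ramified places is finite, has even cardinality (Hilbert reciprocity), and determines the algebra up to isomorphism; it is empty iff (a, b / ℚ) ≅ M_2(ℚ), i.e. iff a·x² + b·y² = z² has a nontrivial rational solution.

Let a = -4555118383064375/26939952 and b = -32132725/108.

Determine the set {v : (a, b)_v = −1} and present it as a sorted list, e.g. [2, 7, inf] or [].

(a, b) ≡ (-2829, -3855927) mod (ℚ^×)²; places V = {2, 3, 5, 7, 13, 23, 29, 41, 47, 59, ∞}.
(a,b)_23: α=1, u≡22; β=1, v≡21 (mod 23); (22|23)=-1, (21|23)=-1; sign (−1)^1·-1^1·-1^1 = -1.
(a,b)_3: α=-5, u≡2; β=-3, v≡2 (mod 3); (2|3)=-1, (2|3)=-1; sign (−1)^1·-1^-3·-1^-5 = -1.
(a,b)_5: α=4, u≡1; β=2, v≡2 (mod 5); (1|5)=+1, (2|5)=-1; sign (−1)^0·+1^2·-1^4 = +1.
(a,b)_41: α=-1, u≡22; β=1, v≡28 (mod 41); (22|41)=-1, (28|41)=-1; sign (−1)^0·-1^1·-1^-1 = +1.
(a,b)_∞: sgn(-2829)=−, sgn(-3855927)=−, so -1.
(a,b)_2: α=-4, β=-2; u≡3, v≡1 (mod 8); ε(u)ε(v)=1·0, αω(v)=-4·0, βω(u)=-2·1; sum ≡ 0  ⇒  +1.
(a,b)_47: α=2, u≡46; β=1, v≡36 (mod 47); (46|47)=-1, (36|47)=+1; sign (−1)^0·-1^1·+1^2 = -1.
(a,b)_29: α=2, u≡7; β=1, v≡10 (mod 29); (7|29)=+1, (10|29)=-1; sign (−1)^0·+1^1·-1^2 = +1.
(a,b)_13: α=-2, u≡2; β=0, v≡3 (mod 13); (2|13)=-1, (3|13)=+1; sign (−1)^0·-1^0·+1^-2 = +1.
(a,b)_59: α=2, u≡53; β=0, v≡44 (mod 59); (53|59)=+1, (44|59)=-1; sign (−1)^0·+1^0·-1^2 = +1.
(a,b)_7: α=2, u≡6; β=0, v≡4 (mod 7); (6|7)=-1, (4|7)=+1; sign (−1)^0·-1^0·+1^2 = +1.
|Ram(-2829, -3855927)| = 4, even; anisotropic at {3, 23, 47, ∞}.

[3, 23, 47, inf]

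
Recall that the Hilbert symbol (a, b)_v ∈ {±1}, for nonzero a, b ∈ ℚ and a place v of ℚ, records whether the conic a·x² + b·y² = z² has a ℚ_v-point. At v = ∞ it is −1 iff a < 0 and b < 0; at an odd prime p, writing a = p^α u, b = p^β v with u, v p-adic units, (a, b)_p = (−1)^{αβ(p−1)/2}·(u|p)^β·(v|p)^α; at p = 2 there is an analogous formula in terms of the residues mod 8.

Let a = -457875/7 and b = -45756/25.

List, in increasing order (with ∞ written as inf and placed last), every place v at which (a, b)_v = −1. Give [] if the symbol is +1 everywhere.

Mod squares: a ≡ -14245, b ≡ -1271. Check v ∈ {∞, 2, 3, 5, 7, 11, 31, 37, 41}.
v=11: a=11^1·(≡3), b=11^0·(≡5) mod 11; (3|11)=+1, (5|11)=+1; (−1)^{1·0·5}·(+1)^0·(+1)^1 = +1.
v=5: a=5^3·(≡1), b=5^-2·(≡4) mod 5; (1|5)=+1, (4|5)=+1; (−1)^{3·-2·2}·(+1)^-2·(+1)^3 = +1.
v=3: a=3^2·(≡2), b=3^2·(≡1) mod 3; (2|3)=-1, (1|3)=+1; (−1)^{2·2·1}·(-1)^2·(+1)^2 = +1.
v=31: a=31^0·(≡17), b=31^1·(≡29) mod 31; (17|31)=-1, (29|31)=-1; (−1)^{0·1·15}·(-1)^1·(-1)^0 = -1.
v=41: a=41^0·(≡37), b=41^1·(≡39) mod 41; (37|41)=+1, (39|41)=+1; (−1)^{0·1·20}·(+1)^1·(+1)^0 = +1.
v=∞: -14245 < 0 and -1271 < 0  ⇒  (a,b)_∞ = -1.
v=7: a=7^-1·(≡2), b=7^0·(≡6) mod 7; (2|7)=+1, (6|7)=-1; (−1)^{-1·0·3}·(+1)^0·(-1)^-1 = -1.
v=37: a=37^1·(≡24), b=37^0·(≡2) mod 37; (24|37)=-1, (2|37)=-1; (−1)^{1·0·18}·(-1)^0·(-1)^1 = -1.
v=2: v_2(a)=0, v_2(b)=2; units ≡ 3, 1 (mod 8); ε·ε+αω+βω = 1·0+0·0+2·1 ≡ 0  ⇒  (a,b)_2 = +1.
(-14245, -1271 / ℚ) ramifies at {7, 31, 37, ∞}: a division algebra.

[7, 31, 37, inf]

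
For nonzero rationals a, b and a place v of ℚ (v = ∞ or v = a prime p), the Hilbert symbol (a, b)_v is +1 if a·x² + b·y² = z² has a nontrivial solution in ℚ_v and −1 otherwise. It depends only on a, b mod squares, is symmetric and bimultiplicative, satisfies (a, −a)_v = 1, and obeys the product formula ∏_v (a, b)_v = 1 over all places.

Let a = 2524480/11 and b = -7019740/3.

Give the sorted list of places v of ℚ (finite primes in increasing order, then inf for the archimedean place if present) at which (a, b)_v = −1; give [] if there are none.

[2, 3, 7, 13, 23, 29]

(a, b) ≡ (8855, -107445) mod (ℚ^×)²; places V = {2, 3, 5, 7, 11, 13, 19, 23, 29, ∞}.
(a,b)_5: α=1, u≡1; β=1, v≡4 (mod 5); (1|5)=+1, (4|5)=+1; sign (−1)^0·+1^1·+1^1 = +1.
(a,b)_29: α=0, u≡8; β=1, v≡1 (mod 29); (8|29)=-1, (1|29)=+1; sign (−1)^0·-1^1·+1^0 = -1.
(a,b)_11: α=-1, u≡2; β=0, v≡3 (mod 11); (2|11)=-1, (3|11)=+1; sign (−1)^0·-1^0·+1^-1 = +1.
(a,b)_2: α=6, β=2; u≡7, v≡3 (mod 8); ε(u)ε(v)=1·1, αω(v)=6·1, βω(u)=2·0; sum ≡ 1  ⇒  -1.
(a,b)_13: α=0, u≡8; β=1, v≡9 (mod 13); (8|13)=-1, (9|13)=+1; sign (−1)^0·-1^1·+1^0 = -1.
(a,b)_19: α=0, u≡11; β=1, v≡11 (mod 19); (11|19)=+1, (11|19)=+1; sign (−1)^0·+1^1·+1^0 = +1.
(a,b)_23: α=1, u≡15; β=0, v≡7 (mod 23); (15|23)=-1, (7|23)=-1; sign (−1)^0·-1^0·-1^1 = -1.
(a,b)_3: α=0, u≡2; β=-1, v≡2 (mod 3); (2|3)=-1, (2|3)=-1; sign (−1)^0·-1^-1·-1^0 = -1.
(a,b)_∞: sgn(8855)=+, sgn(-107445)=−, so +1.
(a,b)_7: α=3, u≡6; β=2, v≡3 (mod 7); (6|7)=-1, (3|7)=-1; sign (−1)^0·-1^2·-1^3 = -1.
Ram(8855, -107445) = {2, 3, 7, 13, 23, 29}; no ℚ_2-point on the conic.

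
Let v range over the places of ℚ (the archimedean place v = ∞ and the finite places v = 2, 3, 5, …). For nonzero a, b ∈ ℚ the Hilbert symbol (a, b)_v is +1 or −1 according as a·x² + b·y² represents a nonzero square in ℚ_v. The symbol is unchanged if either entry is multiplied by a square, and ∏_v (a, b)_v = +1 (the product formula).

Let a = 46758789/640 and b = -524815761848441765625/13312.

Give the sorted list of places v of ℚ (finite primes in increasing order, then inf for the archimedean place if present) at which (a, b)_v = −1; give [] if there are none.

[2, 7, 11, 17]

(a, b) ≡ (13090, -221) mod (ℚ^×)²; places V = {2, 3, 5, 7, 11, 13, 17, ∞}.
(a,b)_5: α=-1, u≡3; β=6, v≡1 (mod 5); (3|5)=-1, (1|5)=+1; sign (−1)^0·-1^6·+1^-1 = +1.
(a,b)_∞: sgn(13090)=+, sgn(-221)=−, so +1.
(a,b)_17: α=1, u≡11; β=3, v≡2 (mod 17); (11|17)=-1, (2|17)=+1; sign (−1)^0·-1^3·+1^1 = -1.
(a,b)_3: α=6, u≡1; β=4, v≡1 (mod 3); (1|3)=+1, (1|3)=+1; sign (−1)^0·+1^4·+1^6 = +1.
(a,b)_13: α=0, u≡4; β=-1, v≡9 (mod 13); (4|13)=+1, (9|13)=+1; sign (−1)^0·+1^-1·+1^0 = +1.
(a,b)_11: α=1, u≡7; β=4, v≡8 (mod 11); (7|11)=-1, (8|11)=-1; sign (−1)^0·-1^4·-1^1 = -1.
(a,b)_2: α=-7, β=-10; u≡1, v≡3 (mod 8); ε(u)ε(v)=0·1, αω(v)=-7·1, βω(u)=-10·0; sum ≡ 1  ⇒  -1.
(a,b)_7: α=3, u≡4; β=8, v≡6 (mod 7); (4|7)=+1, (6|7)=-1; sign (−1)^0·+1^8·-1^3 = -1.
Ram(13090, -221) = {2, 7, 11, 17}; no ℚ_2-point on the conic.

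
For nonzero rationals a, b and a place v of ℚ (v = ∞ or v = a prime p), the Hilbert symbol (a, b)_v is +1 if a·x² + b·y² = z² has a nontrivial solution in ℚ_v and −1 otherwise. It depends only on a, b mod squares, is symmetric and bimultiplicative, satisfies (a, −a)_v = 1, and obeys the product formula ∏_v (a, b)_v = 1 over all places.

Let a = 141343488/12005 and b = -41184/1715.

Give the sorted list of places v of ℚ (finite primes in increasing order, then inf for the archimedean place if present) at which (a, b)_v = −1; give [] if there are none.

Mod squares: a ≡ 15, b ≡ -10010. Check v ∈ {∞, 2, 3, 5, 7, 11, 13}.
v=∞: 15 > 0 and -10010 < 0  ⇒  (a,b)_∞ = +1.
v=3: a=3^3·(≡2), b=3^2·(≡1) mod 3; (2|3)=-1, (1|3)=+1; (−1)^{3·2·1}·(-1)^2·(+1)^3 = +1.
v=7: a=7^-4·(≡4), b=7^-3·(≡5) mod 7; (4|7)=+1, (5|7)=-1; (−1)^{-4·-3·3}·(+1)^-3·(-1)^-4 = +1.
v=2: v_2(a)=8, v_2(b)=5; units ≡ 7, 3 (mod 8); ε·ε+αω+βω = 1·1+8·1+5·0 ≡ 1  ⇒  (a,b)_2 = -1.
v=13: a=13^2·(≡6), b=13^1·(≡9) mod 13; (6|13)=-1, (9|13)=+1; (−1)^{2·1·6}·(-1)^1·(+1)^2 = -1.
v=11: a=11^2·(≡4), b=11^1·(≡4) mod 11; (4|11)=+1, (4|11)=+1; (−1)^{2·1·5}·(+1)^1·(+1)^2 = +1.
v=5: a=5^-1·(≡3), b=5^-1·(≡2) mod 5; (3|5)=-1, (2|5)=-1; (−1)^{-1·-1·2}·(-1)^-1·(-1)^-1 = +1.
(15, -10010 / ℚ) ramifies at {2, 13}: a division algebra.

[2, 13]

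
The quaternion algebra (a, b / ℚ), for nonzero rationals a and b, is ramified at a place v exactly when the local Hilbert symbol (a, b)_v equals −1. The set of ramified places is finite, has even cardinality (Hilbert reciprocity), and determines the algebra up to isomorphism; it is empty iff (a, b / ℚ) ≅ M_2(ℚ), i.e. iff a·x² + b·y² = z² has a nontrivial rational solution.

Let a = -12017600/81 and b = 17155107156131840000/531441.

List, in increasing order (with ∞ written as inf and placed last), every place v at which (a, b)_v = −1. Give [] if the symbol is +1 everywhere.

[29, 37]

(a, b) ≡ (-7511, 29) mod (ℚ^×)²; places V = {2, 3, 5, 7, 29, 37, ∞}.
(a,b)_2: α=6, β=24; u≡1, v≡5 (mod 8); ε(u)ε(v)=0·0, αω(v)=6·1, βω(u)=24·0; sum ≡ 0  ⇒  +1.
(a,b)_5: α=2, u≡1; β=4, v≡4 (mod 5); (1|5)=+1, (4|5)=+1; sign (−1)^0·+1^4·+1^2 = +1.
(a,b)_37: α=1, u≡35; β=2, v≡8 (mod 37); (35|37)=-1, (8|37)=-1; sign (−1)^0·-1^2·-1^1 = -1.
(a,b)_29: α=1, u≡8; β=3, v≡22 (mod 29); (8|29)=-1, (22|29)=+1; sign (−1)^0·-1^3·+1^1 = -1.
(a,b)_7: α=1, u≡5; β=2, v≡1 (mod 7); (5|7)=-1, (1|7)=+1; sign (−1)^0·-1^2·+1^1 = +1.
(a,b)_∞: sgn(-7511)=−, sgn(29)=+, so +1.
(a,b)_3: α=-4, u≡1; β=-12, v≡2 (mod 3); (1|3)=+1, (2|3)=-1; sign (−1)^0·+1^-12·-1^-4 = +1.
Ram(-7511, 29) = {29, 37}; no ℚ_29-point on the conic.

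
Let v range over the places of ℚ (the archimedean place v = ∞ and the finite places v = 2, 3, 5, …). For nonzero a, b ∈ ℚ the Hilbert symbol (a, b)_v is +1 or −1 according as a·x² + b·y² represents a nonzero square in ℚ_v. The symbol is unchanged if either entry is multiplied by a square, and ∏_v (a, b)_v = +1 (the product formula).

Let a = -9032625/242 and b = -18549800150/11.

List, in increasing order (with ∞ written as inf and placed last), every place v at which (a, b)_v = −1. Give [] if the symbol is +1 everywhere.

[2, 7, 11, 31, 41, inf]

(a, b) ≡ (-80290, -166569634) mod (ℚ^×)²; places V = {2, 3, 5, 7, 11, 23, 31, 37, 41, ∞}.
(a,b)_7: α=1, u≡3; β=3, v≡3 (mod 7); (3|7)=-1, (3|7)=-1; sign (−1)^1·-1^3·-1^1 = -1.
(a,b)_31: α=1, u≡1; β=1, v≡18 (mod 31); (1|31)=+1, (18|31)=+1; sign (−1)^1·+1^1·+1^1 = -1.
(a,b)_11: α=-2, u≡7; β=-1, v≡9 (mod 11); (7|11)=-1, (9|11)=+1; sign (−1)^0·-1^-1·+1^-2 = -1.
(a,b)_37: α=1, u≡13; β=1, v≡15 (mod 37); (13|37)=-1, (15|37)=-1; sign (−1)^0·-1^1·-1^1 = +1.
(a,b)_3: α=2, u≡2; β=0, v≡2 (mod 3); (2|3)=-1, (2|3)=-1; sign (−1)^0·-1^0·-1^2 = +1.
(a,b)_∞: sgn(-80290)=−, sgn(-166569634)=−, so -1.
(a,b)_23: α=0, u≡8; β=1, v≡13 (mod 23); (8|23)=+1, (13|23)=+1; sign (−1)^0·+1^1·+1^0 = +1.
(a,b)_5: α=3, u≡2; β=2, v≡4 (mod 5); (2|5)=-1, (4|5)=+1; sign (−1)^0·-1^2·+1^3 = +1.
(a,b)_2: α=-1, β=1; u≡7, v≡7 (mod 8); ε(u)ε(v)=1·1, αω(v)=-1·0, βω(u)=1·0; sum ≡ 1  ⇒  -1.
(a,b)_41: α=0, u≡30; β=1, v≡40 (mod 41); (30|41)=-1, (40|41)=+1; sign (−1)^0·-1^1·+1^0 = -1.
|Ram(-80290, -166569634)| = 6, even; anisotropic at {2, 7, 11, 31, 41, ∞}.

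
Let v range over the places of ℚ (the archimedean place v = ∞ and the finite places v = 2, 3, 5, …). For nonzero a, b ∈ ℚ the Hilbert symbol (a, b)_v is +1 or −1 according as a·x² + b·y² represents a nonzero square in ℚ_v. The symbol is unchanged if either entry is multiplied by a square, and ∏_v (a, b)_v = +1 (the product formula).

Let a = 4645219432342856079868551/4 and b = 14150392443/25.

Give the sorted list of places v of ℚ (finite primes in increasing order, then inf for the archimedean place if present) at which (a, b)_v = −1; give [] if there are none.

[2, 3, 19, 41]

(a, b) ≡ (23199, 483923) mod (ℚ^×)²; places V = {2, 3, 5, 11, 19, 29, 37, 41, ∞}.
(a,b)_5: α=0, u≡4; β=-2, v≡3 (mod 5); (4|5)=+1, (3|5)=-1; sign (−1)^0·+1^-2·-1^0 = +1.
(a,b)_41: α=2, u≡29; β=1, v≡23 (mod 41); (29|41)=-1, (23|41)=+1; sign (−1)^0·-1^1·+1^2 = -1.
(a,b)_37: α=3, u≡8; β=1, v≡2 (mod 37); (8|37)=-1, (2|37)=-1; sign (−1)^0·-1^1·-1^3 = +1.
(a,b)_29: α=2, u≡13; β=1, v≡2 (mod 29); (13|29)=+1, (2|29)=-1; sign (−1)^0·+1^1·-1^2 = +1.
(a,b)_19: α=5, u≡16; β=2, v≡10 (mod 19); (16|19)=+1, (10|19)=-1; sign (−1)^0·+1^2·-1^5 = -1.
(a,b)_∞: sgn(23199)=+, sgn(483923)=+, so +1.
(a,b)_11: α=3, u≡2; β=1, v≡4 (mod 11); (2|11)=-1, (4|11)=+1; sign (−1)^1·-1^1·+1^3 = +1.
(a,b)_3: α=9, u≡2; β=4, v≡2 (mod 3); (2|3)=-1, (2|3)=-1; sign (−1)^0·-1^4·-1^9 = -1.
(a,b)_2: α=-2, β=0; u≡7, v≡3 (mod 8); ε(u)ε(v)=1·1, αω(v)=-2·1, βω(u)=0·0; sum ≡ 1  ⇒  -1.
|Ram(23199, 483923)| = 4, even; anisotropic at {2, 3, 19, 41}.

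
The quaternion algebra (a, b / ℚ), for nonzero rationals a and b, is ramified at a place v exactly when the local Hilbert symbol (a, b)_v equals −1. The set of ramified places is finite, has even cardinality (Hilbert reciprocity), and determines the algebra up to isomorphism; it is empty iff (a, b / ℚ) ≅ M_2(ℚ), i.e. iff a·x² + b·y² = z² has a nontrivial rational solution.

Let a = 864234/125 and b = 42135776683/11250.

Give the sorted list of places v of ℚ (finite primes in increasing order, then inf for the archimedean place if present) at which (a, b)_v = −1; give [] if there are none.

[2, 11]

(a, b) ≡ (1330, 646646) mod (ℚ^×)²; places V = {2, 3, 5, 7, 11, 13, 17, 19, ∞}.
(a,b)_13: α=0, u≡9; β=1, v≡1 (mod 13); (9|13)=+1, (1|13)=+1; sign (−1)^0·+1^1·+1^0 = +1.
(a,b)_11: α=0, u≡2; β=1, v≡6 (mod 11); (2|11)=-1, (6|11)=-1; sign (−1)^0·-1^1·-1^0 = -1.
(a,b)_5: α=-3, u≡4; β=-4, v≡1 (mod 5); (4|5)=+1, (1|5)=+1; sign (−1)^0·+1^-4·+1^-3 = +1.
(a,b)_2: α=1, β=-1; u≡1, v≡3 (mod 8); ε(u)ε(v)=0·1, αω(v)=1·1, βω(u)=-1·0; sum ≡ 1  ⇒  -1.
(a,b)_17: α=0, u≡15; β=1, v≡16 (mod 17); (15|17)=+1, (16|17)=+1; sign (−1)^0·+1^1·+1^0 = +1.
(a,b)_7: α=1, u≡4; β=1, v≡6 (mod 7); (4|7)=+1, (6|7)=-1; sign (−1)^1·+1^1·-1^1 = +1.
(a,b)_∞: sgn(1330)=+, sgn(646646)=+, so +1.
(a,b)_19: α=3, u≡8; β=5, v≡6 (mod 19); (8|19)=-1, (6|19)=+1; sign (−1)^1·-1^5·+1^3 = +1.
(a,b)_3: α=2, u≡1; β=-2, v≡2 (mod 3); (1|3)=+1, (2|3)=-1; sign (−1)^0·+1^-2·-1^2 = +1.
(1330, 646646 / ℚ) ramifies at {2, 11}: a division algebra.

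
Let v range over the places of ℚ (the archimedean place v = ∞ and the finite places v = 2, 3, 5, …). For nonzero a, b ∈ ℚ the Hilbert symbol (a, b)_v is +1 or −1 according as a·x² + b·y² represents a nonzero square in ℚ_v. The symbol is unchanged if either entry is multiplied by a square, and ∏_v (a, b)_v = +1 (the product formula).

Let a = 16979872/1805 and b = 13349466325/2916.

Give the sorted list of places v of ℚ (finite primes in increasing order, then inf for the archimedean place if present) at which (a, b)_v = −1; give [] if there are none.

[2, 5]

Mod squares: a ≡ 2210, b ≡ 13. Check v ∈ {∞, 2, 3, 5, 7, 13, 17, 19, 29}.
v=13: a=13^1·(≡9), b=13^3·(≡3) mod 13; (9|13)=+1, (3|13)=+1; (−1)^{1·3·6}·(+1)^3·(+1)^1 = +1.
v=17: a=17^1·(≡5), b=17^2·(≡2) mod 17; (5|17)=-1, (2|17)=+1; (−1)^{1·2·8}·(-1)^2·(+1)^1 = +1.
v=7: a=7^4·(≡5), b=7^0·(≡5) mod 7; (5|7)=-1, (5|7)=-1; (−1)^{4·0·3}·(-1)^0·(-1)^4 = +1.
v=5: a=5^-1·(≡2), b=5^2·(≡3) mod 5; (2|5)=-1, (3|5)=-1; (−1)^{-1·2·2}·(-1)^2·(-1)^-1 = -1.
v=2: v_2(a)=5, v_2(b)=-2; units ≡ 1, 5 (mod 8); ε·ε+αω+βω = 0·0+5·1+-2·0 ≡ 1  ⇒  (a,b)_2 = -1.
v=19: a=19^-2·(≡17), b=19^0·(≡8) mod 19; (17|19)=+1, (8|19)=-1; (−1)^{-2·0·9}·(+1)^0·(-1)^-2 = +1.
v=∞: 2210 > 0 and 13 > 0  ⇒  (a,b)_∞ = +1.
v=29: a=29^0·(≡20), b=29^2·(≡20) mod 29; (20|29)=+1, (20|29)=+1; (−1)^{0·2·14}·(+1)^2·(+1)^0 = +1.
v=3: a=3^0·(≡2), b=3^-6·(≡1) mod 3; (2|3)=-1, (1|3)=+1; (−1)^{0·-6·1}·(-1)^-6·(+1)^0 = +1.
|Ram(2210, 13)| = 2, even; anisotropic at {2, 5}.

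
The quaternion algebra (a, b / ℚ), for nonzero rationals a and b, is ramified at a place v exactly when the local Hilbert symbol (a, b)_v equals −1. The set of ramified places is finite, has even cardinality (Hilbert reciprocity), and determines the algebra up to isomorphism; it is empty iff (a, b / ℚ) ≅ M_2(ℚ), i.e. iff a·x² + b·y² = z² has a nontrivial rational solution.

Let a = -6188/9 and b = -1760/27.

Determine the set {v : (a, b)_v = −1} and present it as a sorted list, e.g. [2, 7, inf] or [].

[2, 5, 7, 13, 17, inf]

(a, b) ≡ (-1547, -330) mod (ℚ^×)²; places V = {2, 3, 5, 7, 11, 13, 17, ∞}.
(a,b)_2: α=2, β=5; u≡5, v≡3 (mod 8); ε(u)ε(v)=0·1, αω(v)=2·1, βω(u)=5·1; sum ≡ 1  ⇒  -1.
(a,b)_11: α=0, u≡3; β=1, v≡1 (mod 11); (3|11)=+1, (1|11)=+1; sign (−1)^0·+1^1·+1^0 = +1.
(a,b)_7: α=1, u≡6; β=0, v≡3 (mod 7); (6|7)=-1, (3|7)=-1; sign (−1)^0·-1^0·-1^1 = -1.
(a,b)_5: α=0, u≡3; β=1, v≡4 (mod 5); (3|5)=-1, (4|5)=+1; sign (−1)^0·-1^1·+1^0 = -1.
(a,b)_13: α=1, u≡2; β=0, v≡8 (mod 13); (2|13)=-1, (8|13)=-1; sign (−1)^0·-1^0·-1^1 = -1.
(a,b)_3: α=-2, u≡1; β=-3, v≡1 (mod 3); (1|3)=+1, (1|3)=+1; sign (−1)^0·+1^-3·+1^-2 = +1.
(a,b)_∞: sgn(-1547)=−, sgn(-330)=−, so -1.
(a,b)_17: α=1, u≡3; β=0, v≡11 (mod 17); (3|17)=-1, (11|17)=-1; sign (−1)^0·-1^0·-1^1 = -1.
(-1547, -330 / ℚ) ramifies at {2, 5, 7, 13, 17, ∞}: a division algebra.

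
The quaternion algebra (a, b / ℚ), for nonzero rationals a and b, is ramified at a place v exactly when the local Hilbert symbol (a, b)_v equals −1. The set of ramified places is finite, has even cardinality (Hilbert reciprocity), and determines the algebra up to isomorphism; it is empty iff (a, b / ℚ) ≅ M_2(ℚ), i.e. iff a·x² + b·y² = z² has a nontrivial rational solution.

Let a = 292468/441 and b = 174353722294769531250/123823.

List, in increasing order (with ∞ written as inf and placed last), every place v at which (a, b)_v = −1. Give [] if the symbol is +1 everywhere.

[2, 5]

Mod squares: a ≡ 253, b ≡ 4830. Check v ∈ {∞, 2, 3, 5, 7, 11, 17, 19, 23}.
v=2: v_2(a)=2, v_2(b)=1; units ≡ 5, 7 (mod 8); ε·ε+αω+βω = 0·1+2·0+1·1 ≡ 1  ⇒  (a,b)_2 = -1.
v=19: a=19^0·(≡5), b=19^-2·(≡1) mod 19; (5|19)=+1, (1|19)=+1; (−1)^{0·-2·9}·(+1)^-2·(+1)^0 = +1.
v=7: a=7^-2·(≡4), b=7^-3·(≡4) mod 7; (4|7)=+1, (4|7)=+1; (−1)^{-2·-3·3}·(+1)^-3·(+1)^-2 = +1.
v=17: a=17^2·(≡8), b=17^4·(≡16) mod 17; (8|17)=+1, (16|17)=+1; (−1)^{2·4·8}·(+1)^4·(+1)^2 = +1.
v=∞: 253 > 0 and 4830 > 0  ⇒  (a,b)_∞ = +1.
v=5: a=5^0·(≡3), b=5^9·(≡4) mod 5; (3|5)=-1, (4|5)=+1; (−1)^{0·9·2}·(-1)^9·(+1)^0 = -1.
v=11: a=11^1·(≡1), b=11^4·(≡5) mod 11; (1|11)=+1, (5|11)=+1; (−1)^{1·4·5}·(+1)^4·(+1)^1 = +1.
v=23: a=23^1·(≡5), b=23^3·(≡4) mod 23; (5|23)=-1, (4|23)=+1; (−1)^{1·3·11}·(-1)^3·(+1)^1 = +1.
v=3: a=3^-2·(≡1), b=3^1·(≡2) mod 3; (1|3)=+1, (2|3)=-1; (−1)^{-2·1·1}·(+1)^1·(-1)^-2 = +1.
(253, 4830 / ℚ) ramifies at {2, 5}: a division algebra.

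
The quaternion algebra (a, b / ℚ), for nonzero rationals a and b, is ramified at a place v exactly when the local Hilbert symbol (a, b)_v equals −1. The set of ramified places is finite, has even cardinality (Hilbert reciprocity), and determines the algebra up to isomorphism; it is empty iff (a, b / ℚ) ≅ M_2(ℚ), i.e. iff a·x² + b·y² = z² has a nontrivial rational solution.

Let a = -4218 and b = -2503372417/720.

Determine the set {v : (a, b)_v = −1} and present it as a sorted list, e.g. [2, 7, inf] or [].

[5, 13, 19, 23, 37, inf]

Mod squares: a ≡ -4218, b ≡ -482885. Check v ∈ {∞, 2, 3, 5, 7, 13, 17, 19, 23, 37}.
v=19: a=19^1·(≡6), b=19^1·(≡6) mod 19; (6|19)=+1, (6|19)=+1; (−1)^{1·1·9}·(+1)^1·(+1)^1 = -1.
v=3: a=3^1·(≡1), b=3^-2·(≡1) mod 3; (1|3)=+1, (1|3)=+1; (−1)^{1·-2·1}·(+1)^-2·(+1)^1 = +1.
v=13: a=13^0·(≡7), b=13^1·(≡9) mod 13; (7|13)=-1, (9|13)=+1; (−1)^{0·1·6}·(-1)^1·(+1)^0 = -1.
v=23: a=23^0·(≡14), b=23^3·(≡1) mod 23; (14|23)=-1, (1|23)=+1; (−1)^{0·3·11}·(-1)^3·(+1)^0 = -1.
v=5: a=5^0·(≡2), b=5^-1·(≡2) mod 5; (2|5)=-1, (2|5)=-1; (−1)^{0·-1·2}·(-1)^-1·(-1)^0 = -1.
v=∞: -4218 < 0 and -482885 < 0  ⇒  (a,b)_∞ = -1.
v=7: a=7^0·(≡3), b=7^2·(≡6) mod 7; (3|7)=-1, (6|7)=-1; (−1)^{0·2·3}·(-1)^2·(-1)^0 = +1.
v=37: a=37^1·(≡34), b=37^0·(≡24) mod 37; (34|37)=+1, (24|37)=-1; (−1)^{1·0·18}·(+1)^0·(-1)^1 = -1.
v=17: a=17^0·(≡15), b=17^1·(≡2) mod 17; (15|17)=+1, (2|17)=+1; (−1)^{0·1·8}·(+1)^1·(+1)^0 = +1.
v=2: v_2(a)=1, v_2(b)=-4; units ≡ 3, 3 (mod 8); ε·ε+αω+βω = 1·1+1·1+-4·1 ≡ 0  ⇒  (a,b)_2 = +1.
(-4218, -482885 / ℚ) ramifies at {5, 13, 19, 23, 37, ∞}: a division algebra.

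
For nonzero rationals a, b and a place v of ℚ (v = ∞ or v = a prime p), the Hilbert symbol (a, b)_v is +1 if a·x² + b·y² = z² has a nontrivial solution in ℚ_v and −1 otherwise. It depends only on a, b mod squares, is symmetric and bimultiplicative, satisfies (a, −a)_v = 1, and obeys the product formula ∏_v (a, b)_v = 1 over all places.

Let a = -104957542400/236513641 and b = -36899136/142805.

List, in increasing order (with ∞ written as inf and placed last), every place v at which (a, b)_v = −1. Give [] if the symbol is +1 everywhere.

[2, inf]

Mod squares: a ≡ -29, b ≡ -145. Check v ∈ {∞, 2, 3, 5, 7, 13, 29, 47}.
v=5: a=5^2·(≡4), b=5^-1·(≡4) mod 5; (4|5)=+1, (4|5)=+1; (−1)^{2·-1·2}·(+1)^-1·(+1)^2 = +1.
v=47: a=47^2·(≡34), b=47^2·(≡46) mod 47; (34|47)=+1, (46|47)=-1; (−1)^{2·2·23}·(+1)^2·(-1)^2 = +1.
v=∞: -29 < 0 and -145 < 0  ⇒  (a,b)_∞ = -1.
v=13: a=13^-6·(≡3), b=13^-4·(≡5) mod 13; (3|13)=+1, (5|13)=-1; (−1)^{-6·-4·6}·(+1)^-4·(-1)^-6 = +1.
v=3: a=3^0·(≡1), b=3^2·(≡2) mod 3; (1|3)=+1, (2|3)=-1; (−1)^{0·2·1}·(+1)^2·(-1)^0 = +1.
v=2: v_2(a)=16, v_2(b)=6; units ≡ 3, 7 (mod 8); ε·ε+αω+βω = 1·1+16·0+6·1 ≡ 1  ⇒  (a,b)_2 = -1.
v=29: a=29^1·(≡23), b=29^1·(≡28) mod 29; (23|29)=+1, (28|29)=+1; (−1)^{1·1·14}·(+1)^1·(+1)^1 = +1.
v=7: a=7^-2·(≡3), b=7^0·(≡4) mod 7; (3|7)=-1, (4|7)=+1; (−1)^{-2·0·3}·(-1)^0·(+1)^-2 = +1.
(-29, -145 / ℚ) ramifies at {2, ∞}: a division algebra.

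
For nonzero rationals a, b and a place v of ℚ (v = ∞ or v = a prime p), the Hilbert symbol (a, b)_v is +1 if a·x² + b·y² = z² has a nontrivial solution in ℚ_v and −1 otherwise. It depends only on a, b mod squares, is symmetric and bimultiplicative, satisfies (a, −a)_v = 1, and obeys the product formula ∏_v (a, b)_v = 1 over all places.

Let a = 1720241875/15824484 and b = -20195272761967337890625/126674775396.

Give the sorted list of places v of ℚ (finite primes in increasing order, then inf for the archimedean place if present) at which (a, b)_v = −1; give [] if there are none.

[2, 5, 29, 47]

(a, b) ≡ (43, -38974985) mod (ℚ^×)²; places V = {2, 3, 5, 7, 11, 13, 17, 19, 23, 29, 43, 47, ∞}.
(a,b)_19: α=0, u≡7; β=1, v≡11 (mod 19); (7|19)=+1, (11|19)=+1; sign (−1)^0·+1^1·+1^0 = +1.
(a,b)_5: α=4, u≡3; β=9, v≡3 (mod 5); (3|5)=-1, (3|5)=-1; sign (−1)^0·-1^9·-1^4 = -1.
(a,b)_23: α=2, u≡20; β=0, v≡22 (mod 23); (20|23)=-1, (22|23)=-1; sign (−1)^0·-1^0·-1^2 = +1.
(a,b)_43: α=1, u≡21; β=3, v≡20 (mod 43); (21|43)=+1, (20|43)=-1; sign (−1)^1·+1^3·-1^1 = +1.
(a,b)_11: α=2, u≡7; β=4, v≡8 (mod 11); (7|11)=-1, (8|11)=-1; sign (−1)^0·-1^4·-1^2 = +1.
(a,b)_2: α=-2, β=-2; u≡3, v≡7 (mod 8); ε(u)ε(v)=1·1, αω(v)=-2·0, βω(u)=-2·1; sum ≡ 1  ⇒  -1.
(a,b)_17: α=-2, u≡8; β=0, v≡7 (mod 17); (8|17)=+1, (7|17)=-1; sign (−1)^0·+1^0·-1^-2 = +1.
(a,b)_∞: sgn(43)=+, sgn(-38974985)=−, so +1.
(a,b)_29: α=0, u≡12; β=1, v≡3 (mod 29); (12|29)=-1, (3|29)=-1; sign (−1)^0·-1^1·-1^0 = -1.
(a,b)_7: α=0, u≡4; β=3, v≡2 (mod 7); (4|7)=+1, (2|7)=+1; sign (−1)^0·+1^3·+1^0 = +1.
(a,b)_3: α=-4, u≡1; β=-8, v≡1 (mod 3); (1|3)=+1, (1|3)=+1; sign (−1)^0·+1^-8·+1^-4 = +1.
(a,b)_13: α=-2, u≡4; β=-6, v≡1 (mod 13); (4|13)=+1, (1|13)=+1; sign (−1)^0·+1^-6·+1^-2 = +1.
(a,b)_47: α=0, u≡40; β=1, v≡43 (mod 47); (40|47)=-1, (43|47)=-1; sign (−1)^0·-1^1·-1^0 = -1.
Ram(43, -38974985) = {2, 5, 29, 47}; no ℚ_2-point on the conic.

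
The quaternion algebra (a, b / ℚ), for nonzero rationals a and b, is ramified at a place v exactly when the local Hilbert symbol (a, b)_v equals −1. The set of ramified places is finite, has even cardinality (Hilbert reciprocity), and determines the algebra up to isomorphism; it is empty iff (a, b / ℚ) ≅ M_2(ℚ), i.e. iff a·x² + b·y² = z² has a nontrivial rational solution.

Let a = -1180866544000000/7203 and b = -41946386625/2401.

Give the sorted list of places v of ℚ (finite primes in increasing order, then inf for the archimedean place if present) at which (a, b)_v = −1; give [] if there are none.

(a, b) ≡ (-957, -2301585) mod (ℚ^×)²; places V = {2, 3, 5, 7, 11, 13, 29, 37, ∞}.
(a,b)_11: α=1, u≡9; β=1, v≡10 (mod 11); (9|11)=+1, (10|11)=-1; sign (−1)^1·+1^1·-1^1 = +1.
(a,b)_13: α=2, u≡7; β=1, v≡7 (mod 13); (7|13)=-1, (7|13)=-1; sign (−1)^0·-1^1·-1^2 = -1.
(a,b)_37: α=2, u≡15; β=1, v≡5 (mod 37); (15|37)=-1, (5|37)=-1; sign (−1)^0·-1^1·-1^2 = -1.
(a,b)_29: α=1, u≡4; β=1, v≡2 (mod 29); (4|29)=+1, (2|29)=-1; sign (−1)^0·+1^1·-1^1 = -1.
(a,b)_∞: sgn(-957)=−, sgn(-2301585)=−, so -1.
(a,b)_3: α=-1, u≡2; β=7, v≡1 (mod 3); (2|3)=-1, (1|3)=+1; sign (−1)^1·-1^7·+1^-1 = +1.
(a,b)_7: α=-4, u≡1; β=-4, v≡4 (mod 7); (1|7)=+1, (4|7)=+1; sign (−1)^0·+1^-4·+1^-4 = +1.
(a,b)_5: α=6, u≡3; β=3, v≡2 (mod 5); (3|5)=-1, (2|5)=-1; sign (−1)^0·-1^3·-1^6 = -1.
(a,b)_2: α=10, β=0; u≡3, v≡7 (mod 8); ε(u)ε(v)=1·1, αω(v)=10·0, βω(u)=0·1; sum ≡ 1  ⇒  -1.
Ram(-957, -2301585) = {2, 5, 13, 29, 37, ∞}; no ℚ_2-point on the conic.

[2, 5, 13, 29, 37, inf]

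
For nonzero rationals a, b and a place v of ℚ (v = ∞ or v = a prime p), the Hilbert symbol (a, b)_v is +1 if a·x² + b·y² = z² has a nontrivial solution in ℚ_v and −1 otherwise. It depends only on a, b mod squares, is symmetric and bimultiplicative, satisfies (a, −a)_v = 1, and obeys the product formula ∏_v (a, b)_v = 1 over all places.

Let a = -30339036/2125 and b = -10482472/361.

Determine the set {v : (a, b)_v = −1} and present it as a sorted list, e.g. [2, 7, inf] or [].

Mod squares: a ≡ -3315, b ≡ -442. Check v ∈ {∞, 2, 3, 5, 7, 11, 13, 17, 19}.
v=19: a=19^0·(≡15), b=19^-2·(≡18) mod 19; (15|19)=-1, (18|19)=-1; (−1)^{0·-2·9}·(-1)^-2·(-1)^0 = +1.
v=2: v_2(a)=2, v_2(b)=3; units ≡ 5, 3 (mod 8); ε·ε+αω+βω = 0·1+2·1+3·1 ≡ 1  ⇒  (a,b)_2 = -1.
v=3: a=3^5·(≡2), b=3^0·(≡2) mod 3; (2|3)=-1, (2|3)=-1; (−1)^{5·0·1}·(-1)^0·(-1)^5 = -1.
v=∞: -3315 < 0 and -442 < 0  ⇒  (a,b)_∞ = -1.
v=11: a=11^0·(≡10), b=11^2·(≡9) mod 11; (10|11)=-1, (9|11)=+1; (−1)^{0·2·5}·(-1)^2·(+1)^0 = +1.
v=17: a=17^-1·(≡8), b=17^1·(≡2) mod 17; (8|17)=+1, (2|17)=+1; (−1)^{-1·1·8}·(+1)^1·(+1)^-1 = +1.
v=5: a=5^-3·(≡2), b=5^0·(≡3) mod 5; (2|5)=-1, (3|5)=-1; (−1)^{-3·0·2}·(-1)^0·(-1)^-3 = -1.
v=7: a=7^4·(≡5), b=7^2·(≡5) mod 7; (5|7)=-1, (5|7)=-1; (−1)^{4·2·3}·(-1)^2·(-1)^4 = +1.
v=13: a=13^1·(≡11), b=13^1·(≡2) mod 13; (11|13)=-1, (2|13)=-1; (−1)^{1·1·6}·(-1)^1·(-1)^1 = +1.
(-3315, -442 / ℚ) ramifies at {2, 3, 5, ∞}: a division algebra.

[2, 3, 5, inf]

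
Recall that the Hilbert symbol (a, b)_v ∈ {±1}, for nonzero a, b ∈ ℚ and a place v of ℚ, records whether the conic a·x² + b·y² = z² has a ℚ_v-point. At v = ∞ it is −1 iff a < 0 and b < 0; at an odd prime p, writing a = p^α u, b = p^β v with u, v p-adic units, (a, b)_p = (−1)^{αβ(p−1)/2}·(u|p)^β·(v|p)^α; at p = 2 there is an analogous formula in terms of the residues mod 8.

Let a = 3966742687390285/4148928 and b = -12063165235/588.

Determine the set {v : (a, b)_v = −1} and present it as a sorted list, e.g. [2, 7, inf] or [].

Mod squares: a ≡ 110055, b ≡ -81345. Check v ∈ {∞, 2, 3, 5, 7, 11, 17, 23, 29}.
v=11: a=11^1·(≡6), b=11^1·(≡10) mod 11; (6|11)=-1, (10|11)=-1; (−1)^{1·1·5}·(-1)^1·(-1)^1 = -1.
v=5: a=5^1·(≡4), b=5^1·(≡1) mod 5; (4|5)=+1, (1|5)=+1; (−1)^{1·1·2}·(+1)^1·(+1)^1 = +1.
v=29: a=29^5·(≡20), b=29^3·(≡12) mod 29; (20|29)=+1, (12|29)=-1; (−1)^{5·3·14}·(+1)^3·(-1)^5 = -1.
v=3: a=3^-3·(≡1), b=3^-1·(≡2) mod 3; (1|3)=+1, (2|3)=-1; (−1)^{-3·-1·1}·(+1)^-1·(-1)^-3 = +1.
v=2: v_2(a)=-6, v_2(b)=-2; units ≡ 7, 7 (mod 8); ε·ε+αω+βω = 1·1+-6·0+-2·0 ≡ 1  ⇒  (a,b)_2 = -1.
v=7: a=7^-4·(≡2), b=7^-2·(≡1) mod 7; (2|7)=+1, (1|7)=+1; (−1)^{-4·-2·3}·(+1)^-2·(+1)^-4 = +1.
v=23: a=23^3·(≡1), b=23^2·(≡2) mod 23; (1|23)=+1, (2|23)=+1; (−1)^{3·2·11}·(+1)^2·(+1)^3 = +1.
v=17: a=17^2·(≡11), b=17^1·(≡15) mod 17; (11|17)=-1, (15|17)=+1; (−1)^{2·1·8}·(-1)^1·(+1)^2 = -1.
v=∞: 110055 > 0 and -81345 < 0  ⇒  (a,b)_∞ = +1.
(110055, -81345 / ℚ) ramifies at {2, 11, 17, 29}: a division algebra.

[2, 11, 17, 29]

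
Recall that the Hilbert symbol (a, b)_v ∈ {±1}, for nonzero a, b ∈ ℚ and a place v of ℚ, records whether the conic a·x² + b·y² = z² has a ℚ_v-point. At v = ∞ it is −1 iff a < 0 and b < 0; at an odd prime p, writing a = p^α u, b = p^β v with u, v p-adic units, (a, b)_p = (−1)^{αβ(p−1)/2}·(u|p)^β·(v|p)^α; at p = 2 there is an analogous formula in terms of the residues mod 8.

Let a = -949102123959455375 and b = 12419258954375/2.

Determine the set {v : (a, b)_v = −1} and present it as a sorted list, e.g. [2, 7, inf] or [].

(a, b) ≡ (-260015, 46) mod (ℚ^×)²; places V = {2, 5, 7, 13, 17, 19, 23, ∞}.
(a,b)_2: α=0, β=-1; u≡1, v≡7 (mod 8); ε(u)ε(v)=0·1, αω(v)=0·0, βω(u)=-1·0; sum ≡ 0  ⇒  +1.
(a,b)_5: α=3, u≡2; β=4, v≡1 (mod 5); (2|5)=-1, (1|5)=+1; sign (−1)^0·-1^4·+1^3 = +1.
(a,b)_∞: sgn(-260015)=−, sgn(46)=+, so +1.
(a,b)_13: α=4, u≡2; β=2, v≡5 (mod 13); (2|13)=-1, (5|13)=-1; sign (−1)^0·-1^2·-1^4 = +1.
(a,b)_17: α=3, u≡3; β=2, v≡6 (mod 17); (3|17)=-1, (6|17)=-1; sign (−1)^0·-1^2·-1^3 = -1.
(a,b)_7: α=3, u≡2; β=2, v≡2 (mod 7); (2|7)=+1, (2|7)=+1; sign (−1)^0·+1^2·+1^3 = +1.
(a,b)_23: α=1, u≡15; β=1, v≡2 (mod 23); (15|23)=-1, (2|23)=+1; sign (−1)^1·-1^1·+1^1 = +1.
(a,b)_19: α=3, u≡2; β=2, v≡10 (mod 19); (2|19)=-1, (10|19)=-1; sign (−1)^0·-1^2·-1^3 = -1.
Ram(-260015, 46) = {17, 19}; no ℚ_17-point on the conic.

[17, 19]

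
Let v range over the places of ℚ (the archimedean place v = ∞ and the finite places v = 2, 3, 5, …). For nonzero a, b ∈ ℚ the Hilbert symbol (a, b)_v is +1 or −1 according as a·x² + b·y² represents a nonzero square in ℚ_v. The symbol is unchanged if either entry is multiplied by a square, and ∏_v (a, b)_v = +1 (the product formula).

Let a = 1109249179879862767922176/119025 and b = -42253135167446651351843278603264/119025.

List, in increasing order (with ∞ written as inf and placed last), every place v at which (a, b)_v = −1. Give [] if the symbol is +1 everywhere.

[2, 7, 11, 13, 19, 43]

Mod squares: a ≡ 4488211, b ≡ -148492201. Check v ∈ {∞, 2, 3, 5, 7, 11, 13, 19, 23, 29, 31, 37, 41, 43}.
v=23: a=23^-2·(≡14), b=23^-2·(≡6) mod 23; (14|23)=-1, (6|23)=+1; (−1)^{-2·-2·11}·(-1)^-2·(+1)^-2 = +1.
v=11: a=11^2·(≡2), b=11^3·(≡2) mod 11; (2|11)=-1, (2|11)=-1; (−1)^{2·3·5}·(-1)^3·(-1)^2 = -1.
v=41: a=41^2·(≡20), b=41^3·(≡17) mod 41; (20|41)=+1, (17|41)=-1; (−1)^{2·3·20}·(+1)^3·(-1)^2 = +1.
v=37: a=37^3·(≡17), b=37^4·(≡11) mod 37; (17|37)=-1, (11|37)=+1; (−1)^{3·4·18}·(-1)^4·(+1)^3 = +1.
v=7: a=7^5·(≡2), b=7^4·(≡3) mod 7; (2|7)=+1, (3|7)=-1; (−1)^{5·4·3}·(+1)^4·(-1)^5 = -1.
v=2: v_2(a)=10, v_2(b)=10; units ≡ 3, 7 (mod 8); ε·ε+αω+βω = 1·1+10·0+10·1 ≡ 1  ⇒  (a,b)_2 = -1.
v=43: a=43^1·(≡4), b=43^1·(≡23) mod 43; (4|43)=+1, (23|43)=+1; (−1)^{1·1·21}·(+1)^1·(+1)^1 = -1.
v=29: a=29^0·(≡27), b=29^2·(≡3) mod 29; (27|29)=-1, (3|29)=-1; (−1)^{0·2·14}·(-1)^2·(-1)^0 = +1.
v=31: a=31^1·(≡15), b=31^1·(≡9) mod 31; (15|31)=-1, (9|31)=+1; (−1)^{1·1·15}·(-1)^1·(+1)^1 = +1.
v=19: a=19^2·(≡2), b=19^3·(≡1) mod 19; (2|19)=-1, (1|19)=+1; (−1)^{2·3·9}·(-1)^3·(+1)^2 = -1.
v=5: a=5^-2·(≡1), b=5^-2·(≡1) mod 5; (1|5)=+1, (1|5)=+1; (−1)^{-2·-2·2}·(+1)^-2·(+1)^-2 = +1.
v=3: a=3^-2·(≡1), b=3^-2·(≡2) mod 3; (1|3)=+1, (2|3)=-1; (−1)^{-2·-2·1}·(+1)^-2·(-1)^-2 = +1.
v=13: a=13^1·(≡6), b=13^1·(≡3) mod 13; (6|13)=-1, (3|13)=+1; (−1)^{1·1·6}·(-1)^1·(+1)^1 = -1.
v=∞: 4488211 > 0 and -148492201 < 0  ⇒  (a,b)_∞ = +1.
|Ram(4488211, -148492201)| = 6, even; anisotropic at {2, 7, 11, 13, 19, 43}.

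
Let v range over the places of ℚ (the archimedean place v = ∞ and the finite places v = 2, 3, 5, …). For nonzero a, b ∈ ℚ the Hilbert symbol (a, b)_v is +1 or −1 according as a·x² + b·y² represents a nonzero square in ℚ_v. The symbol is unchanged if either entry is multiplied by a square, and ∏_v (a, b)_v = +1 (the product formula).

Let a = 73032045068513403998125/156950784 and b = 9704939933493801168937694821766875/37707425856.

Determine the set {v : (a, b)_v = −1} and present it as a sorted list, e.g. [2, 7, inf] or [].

[19, 43]

Mod squares: a ≡ 37, b ≡ 12427387. Check v ∈ {∞, 2, 3, 5, 7, 11, 13, 17, 19, 29, 31, 37, 41, 43, 53}.
v=13: a=13^2·(≡11), b=13^2·(≡5) mod 13; (11|13)=-1, (5|13)=-1; (−1)^{2·2·6}·(-1)^2·(-1)^2 = +1.
v=19: a=19^2·(≡14), b=19^3·(≡1) mod 19; (14|19)=-1, (1|19)=+1; (−1)^{2·3·9}·(-1)^3·(+1)^2 = -1.
v=3: a=3^-6·(≡1), b=3^-6·(≡1) mod 3; (1|3)=+1, (1|3)=+1; (−1)^{-6·-6·1}·(+1)^-6·(+1)^-6 = +1.
v=∞: 37 > 0 and 12427387 > 0  ⇒  (a,b)_∞ = +1.
v=53: a=53^2·(≡1), b=53^3·(≡1) mod 53; (1|53)=+1, (1|53)=+1; (−1)^{2·3·26}·(+1)^3·(+1)^2 = +1.
v=11: a=11^2·(≡3), b=11^2·(≡4) mod 11; (3|11)=+1, (4|11)=+1; (−1)^{2·2·5}·(+1)^2·(+1)^2 = +1.
v=29: a=29^-2·(≡14), b=29^-2·(≡10) mod 29; (14|29)=-1, (10|29)=-1; (−1)^{-2·-2·14}·(-1)^-2·(-1)^-2 = +1.
v=37: a=37^1·(≡10), b=37^2·(≡30) mod 37; (10|37)=+1, (30|37)=+1; (−1)^{1·2·18}·(+1)^2·(+1)^1 = +1.
v=5: a=5^4·(≡3), b=5^4·(≡2) mod 5; (3|5)=-1, (2|5)=-1; (−1)^{4·4·2}·(-1)^4·(-1)^4 = +1.
v=43: a=43^2·(≡5), b=43^3·(≡17) mod 43; (5|43)=-1, (17|43)=+1; (−1)^{2·3·21}·(-1)^3·(+1)^2 = -1.
v=17: a=17^0·(≡10), b=17^2·(≡9) mod 17; (10|17)=-1, (9|17)=+1; (−1)^{0·2·8}·(-1)^2·(+1)^0 = +1.
v=31: a=31^0·(≡3), b=31^-2·(≡5) mod 31; (3|31)=-1, (5|31)=+1; (−1)^{0·-2·15}·(-1)^-2·(+1)^0 = +1.
v=7: a=7^2·(≡2), b=7^3·(≡2) mod 7; (2|7)=+1, (2|7)=+1; (−1)^{2·3·3}·(+1)^3·(+1)^2 = +1.
v=41: a=41^2·(≡8), b=41^3·(≡17) mod 41; (8|41)=+1, (17|41)=-1; (−1)^{2·3·20}·(+1)^3·(-1)^2 = +1.
v=2: v_2(a)=-8, v_2(b)=-6; units ≡ 5, 3 (mod 8); ε·ε+αω+βω = 0·1+-8·1+-6·1 ≡ 0  ⇒  (a,b)_2 = +1.
Ram(37, 12427387) = {19, 43}; no ℚ_19-point on the conic.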